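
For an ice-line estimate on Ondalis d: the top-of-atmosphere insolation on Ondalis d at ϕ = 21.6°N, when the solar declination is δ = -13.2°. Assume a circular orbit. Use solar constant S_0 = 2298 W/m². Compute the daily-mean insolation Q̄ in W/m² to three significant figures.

Q̄ ≈ 568 W/m²

cos h₀ = −tan(+21.6°) tan(-13.200°) = 0.0929, h₀ = 1.4778 rad.
Bracket: h₀ sin ϕ sin δ + cos ϕ cos δ sin h₀ = 1.4778×0.36812×-0.22835 + 0.92978×0.97358×0.99568 = -0.124224 + 0.901305 = 0.777081.
Q̄ = (S_0/π) × [bracket] = (2298/π) × 0.777081 = 568.4 W/m².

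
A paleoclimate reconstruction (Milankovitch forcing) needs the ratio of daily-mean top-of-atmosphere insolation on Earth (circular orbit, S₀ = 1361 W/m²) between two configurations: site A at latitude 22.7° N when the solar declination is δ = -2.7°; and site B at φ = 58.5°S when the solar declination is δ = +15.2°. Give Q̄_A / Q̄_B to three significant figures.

Q̄_A / Q̄_B ≈ 4.39

— Configuration A (φ=+22.7°):
cos H₀ = −tan(+22.7°) tan(-2.700°) = 0.0197, H₀ = 1.5511 rad.
Bracket: H₀ sin φ sin δ + cos φ cos δ sin H₀ = 1.5511×0.38591×-0.04711 + 0.92254×0.99889×0.99981 = -0.028199 + 0.921341 = 0.893142.
Q̄ = (S₀/π) × [bracket] = (1361/π) × 0.893142 = 386.93 W/m².
— Configuration B (φ=-58.5°):
cos H₀ = −tan(-58.5°) tan(+15.200°) = 0.4434, H₀ = 1.1114 rad.
Bracket: H₀ sin φ sin δ + cos φ cos δ sin H₀ = 1.1114×-0.85264×0.26219 + 0.52250×0.96502×0.89634 = -0.248458 + 0.451955 = 0.203497.
Q̄ = (S₀/π) × [bracket] = (1361/π) × 0.203497 = 88.159 W/m².
Ratio Q̄_A / Q̄_B = 386.93 / 88.159 = 4.389.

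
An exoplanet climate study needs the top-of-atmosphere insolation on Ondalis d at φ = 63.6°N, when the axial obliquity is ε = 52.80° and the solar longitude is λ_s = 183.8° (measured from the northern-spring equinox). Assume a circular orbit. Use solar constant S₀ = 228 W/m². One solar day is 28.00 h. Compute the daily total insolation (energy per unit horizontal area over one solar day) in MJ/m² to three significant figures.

Solar declination: sin δ = sin ε · sin λ_s = sin 52.80° × sin 183.8° = -0.05279, so δ = -3.026°.
cos H₀ = −tan(+63.6°) tan(-3.026°) = 0.1065, H₀ = 1.4641 rad.
Bracket: H₀ sin φ sin δ + cos φ cos δ sin H₀ = 1.4641×0.89571×-0.05279 + 0.44464×0.99861×0.99431 = -0.069229 + 0.441495 = 0.372266.
Q̄ = (S₀/π) × [bracket] = (228/π) × 0.372266 = 27.017 W/m².
Daily total = Q̄ × 28.00 h × 3600 s/h = 27.017 × 28.00 × 3600 / 10⁶ = 2.723 MJ/m².

2.72 MJ/m²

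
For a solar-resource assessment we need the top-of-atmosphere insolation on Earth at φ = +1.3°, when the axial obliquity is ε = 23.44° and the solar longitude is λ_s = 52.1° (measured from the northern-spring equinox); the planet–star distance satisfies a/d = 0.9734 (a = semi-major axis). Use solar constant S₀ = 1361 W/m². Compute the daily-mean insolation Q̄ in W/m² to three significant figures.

Solar declination: sin δ = sin ε · sin λ_s = sin 23.44° × sin 52.1° = 0.31389, so δ = +18.294°.
cos H₀ = −tan(+1.3°) tan(+18.294°) = -0.0075, H₀ = 1.5783 rad.
Bracket: H₀ sin φ sin δ + cos φ cos δ sin H₀ = 1.5783×0.02269×0.31389 + 0.99974×0.94946×0.99997 = 0.011241 + 0.949185 = 0.960426.
Inverse-square distance factor (a/d)² = 0.9734² = 0.947508.
Q̄ = (S₀/π) × 0.947508 × [bracket] = (1361/π) × 0.947508 × 0.960426 = 394.2 W/m².

Q̄ ≈ 394 W/m²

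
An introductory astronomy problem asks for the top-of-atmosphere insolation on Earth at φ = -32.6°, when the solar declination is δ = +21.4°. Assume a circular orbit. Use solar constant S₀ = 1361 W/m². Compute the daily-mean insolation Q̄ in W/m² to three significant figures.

Q̄ ≈ 217 W/m²

cos H₀ = −tan(-32.6°) tan(+21.400°) = 0.2506, H₀ = 1.3175 rad.
Bracket: H₀ sin φ sin δ + cos φ cos δ sin H₀ = 1.3175×-0.53877×0.36488 + 0.84245×0.93106×0.96808 = -0.259003 + 0.759334 = 0.500331.
Q̄ = (S₀/π) × [bracket] = (1361/π) × 0.500331 = 216.8 W/m².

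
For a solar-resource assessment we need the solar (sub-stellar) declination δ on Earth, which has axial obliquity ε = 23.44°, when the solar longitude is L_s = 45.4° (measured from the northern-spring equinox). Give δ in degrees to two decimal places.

δ = +16.45°

sin δ = sin ε · sin L_s = sin 23.44° × sin 45.4° = 0.283236.
δ = arcsin(0.283236) = +16.45°.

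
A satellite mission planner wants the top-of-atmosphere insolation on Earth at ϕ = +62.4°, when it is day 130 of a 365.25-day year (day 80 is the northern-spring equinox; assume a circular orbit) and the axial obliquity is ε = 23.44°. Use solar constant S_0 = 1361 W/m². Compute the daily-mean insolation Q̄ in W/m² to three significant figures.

Q̄ ≈ 409 W/m²

Solar longitude: L_s = 360° × (130 − 80)/365.25 = 49.281°.
sin δ = sin 23.44° × sin 49.281° = 0.30149, so δ = +17.547°.
cos h₀ = −tan(+62.4°) tan(+17.547°) = -0.6048, h₀ = 2.2204 rad.
Bracket: h₀ sin ϕ sin δ + cos ϕ cos δ sin h₀ = 2.2204×0.88620×0.30149 + 0.46330×0.95347×0.79634 = 0.593247 + 0.351777 = 0.945024.
Q̄ = (S_0/π) × [bracket] = (1361/π) × 0.945024 = 409.4 W/m².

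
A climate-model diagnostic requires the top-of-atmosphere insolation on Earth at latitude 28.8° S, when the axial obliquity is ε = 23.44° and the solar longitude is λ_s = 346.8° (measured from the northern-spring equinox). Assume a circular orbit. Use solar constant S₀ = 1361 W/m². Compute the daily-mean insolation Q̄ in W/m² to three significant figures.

Q̄ ≈ 408 W/m²

Solar declination: sin δ = sin ε · sin λ_s = sin 23.44° × sin 346.8° = -0.09084, so δ = -5.212°.
cos H₀ = −tan(-28.8°) tan(-5.212°) = -0.0501, H₀ = 1.6210 rad.
Bracket: H₀ sin φ sin δ + cos φ cos δ sin H₀ = 1.6210×-0.48175×-0.09084 + 0.87631×0.99587×0.99874 = 0.070938 + 0.871591 = 0.942529.
Q̄ = (S₀/π) × [bracket] = (1361/π) × 0.942529 = 408.3 W/m².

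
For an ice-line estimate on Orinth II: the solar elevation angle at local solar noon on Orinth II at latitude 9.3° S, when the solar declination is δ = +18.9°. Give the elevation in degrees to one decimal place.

61.8°

At local noon the hour angle is zero, so the zenith angle equals |φ − δ| = |-9.3° − (+18.900°)| = 28.200°.
Elevation = 90° − 28.200° = 61.8°.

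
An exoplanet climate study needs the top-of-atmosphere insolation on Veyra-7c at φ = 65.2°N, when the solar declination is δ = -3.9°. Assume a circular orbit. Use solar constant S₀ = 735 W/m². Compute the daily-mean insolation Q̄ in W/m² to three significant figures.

cos H₀ = −tan(+65.2°) tan(-3.900°) = 0.1475, H₀ = 1.4227 rad.
Bracket: H₀ sin φ sin δ + cos φ cos δ sin H₀ = 1.4227×0.90778×-0.06802 + 0.41945×0.99768×0.98906 = -0.087848 + 0.413899 = 0.326051.
Q̄ = (S₀/π) × [bracket] = (735/π) × 0.326051 = 76.28 W/m².

Q̄ ≈ 76.3 W/m²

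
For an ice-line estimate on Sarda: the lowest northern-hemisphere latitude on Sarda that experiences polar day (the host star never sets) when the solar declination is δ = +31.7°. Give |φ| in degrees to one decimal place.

|φ| = 58.3°

Polar day requires cos H₀ = −tan φ tan δ ≤ −1, i.e. tan φ tan δ ≥ 1.
The boundary is |tan φ| · |tan δ| = 1, so |φ| = 90° − |δ| = 90° − 31.7° = 58.3° in the northern hemisphere.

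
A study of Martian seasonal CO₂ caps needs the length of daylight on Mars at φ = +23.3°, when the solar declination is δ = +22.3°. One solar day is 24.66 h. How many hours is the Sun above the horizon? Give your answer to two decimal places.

cos H₀ = −tan φ · tan δ = −tan(+23.3°) × tan(+22.300°) = -0.1766, so H₀ = 1.7484 rad = 100.17°.
Daylight = 2H₀/(2π) × 24.66 h = (1.7484/π) × 24.66 = 13.72 h.

13.72 h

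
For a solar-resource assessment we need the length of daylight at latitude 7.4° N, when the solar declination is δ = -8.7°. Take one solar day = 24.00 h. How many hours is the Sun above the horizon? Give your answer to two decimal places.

11.85 h

cos H₀ = −tan φ · tan δ = −tan(+7.4°) × tan(-8.700°) = 0.0199, so H₀ = 1.5509 rad = 88.86°.
Daylight = 2H₀/(2π) × 24.00 h = (1.5509/π) × 24.00 = 11.85 h.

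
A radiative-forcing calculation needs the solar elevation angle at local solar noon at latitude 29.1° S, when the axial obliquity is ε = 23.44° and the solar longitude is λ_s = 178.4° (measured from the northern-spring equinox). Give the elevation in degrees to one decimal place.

60.3°

Solar declination: sin δ = sin ε · sin λ_s = sin 23.44° × sin 178.4° = 0.01111, so δ = +0.636°.
At local noon the hour angle is zero, so the zenith angle equals |φ − δ| = |-29.1° − (+0.636°)| = 29.736°.
Elevation = 90° − 29.736° = 60.3°.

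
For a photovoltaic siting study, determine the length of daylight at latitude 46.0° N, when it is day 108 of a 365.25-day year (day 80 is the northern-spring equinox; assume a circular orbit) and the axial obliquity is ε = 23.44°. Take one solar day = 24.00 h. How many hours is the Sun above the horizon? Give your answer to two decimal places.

13.49 h

Solar longitude: λ_s = 360° × (108 − 80)/365.25 = 27.598°.
sin δ = sin 23.44° × sin 27.598° = 0.18428, so δ = +10.619°.
cos H₀ = −tan φ · tan δ = −tan(+46.0°) × tan(+10.619°) = -0.1942, so H₀ = 1.7662 rad = 101.20°.
Daylight = 2H₀/(2π) × 24.00 h = (1.7662/π) × 24.00 = 13.49 h.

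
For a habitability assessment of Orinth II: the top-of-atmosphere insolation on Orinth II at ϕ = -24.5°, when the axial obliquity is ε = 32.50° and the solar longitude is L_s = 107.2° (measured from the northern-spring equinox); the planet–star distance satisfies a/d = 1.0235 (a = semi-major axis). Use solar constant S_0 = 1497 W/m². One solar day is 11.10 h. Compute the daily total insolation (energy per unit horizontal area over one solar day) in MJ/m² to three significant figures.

Solar declination: sin δ = sin ε · sin L_s = sin 32.50° × sin 107.2° = 0.51327, so δ = +30.882°.
cos h₀ = −tan(-24.5°) tan(+30.882°) = 0.2726, h₀ = 1.2948 rad.
Bracket: h₀ sin ϕ sin δ + cos ϕ cos δ sin h₀ = 1.2948×-0.41469×0.51327 + 0.90996×0.85823×0.96214 = -0.275596 + 0.751388 = 0.475792.
Inverse-square distance factor (a/d)² = 1.0235² = 1.047552.
Q̄ = (S_0/π) × 1.047552 × [bracket] = (1497/π) × 1.047552 × 0.475792 = 237.50 W/m².
Daily total = Q̄ × 11.10 h × 3600 s/h = 237.50 × 11.10 × 3600 / 10⁶ = 9.491 MJ/m².

9.49 MJ/m²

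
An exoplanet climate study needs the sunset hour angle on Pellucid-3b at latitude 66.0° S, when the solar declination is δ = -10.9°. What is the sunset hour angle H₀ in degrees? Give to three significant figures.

cos H₀ = −tan φ · tan δ = −tan(-66.0°) × tan(-10.900°) = -0.4325, so H₀ = 2.0181 rad = 115.63°.

H₀ = 116°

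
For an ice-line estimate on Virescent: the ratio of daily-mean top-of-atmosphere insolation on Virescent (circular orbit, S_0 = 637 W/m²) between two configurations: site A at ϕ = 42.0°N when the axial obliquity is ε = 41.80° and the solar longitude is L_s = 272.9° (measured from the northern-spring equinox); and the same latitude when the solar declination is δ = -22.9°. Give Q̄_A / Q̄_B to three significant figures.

Q̄_A / Q̄_B ≈ 0.142

— Configuration A (ϕ=+42.0°):
Solar declination: sin δ = sin ε · sin L_s = sin 41.80° × sin 272.9° = -0.66568, so δ = -41.734°.
cos h₀ = −tan(+42.0°) tan(-41.734°) = 0.8032, h₀ = 0.6381 rad.
Bracket: h₀ sin ϕ sin δ + cos ϕ cos δ sin h₀ = 0.6381×0.66913×-0.66568 + 0.74314×0.74624×0.59571 = -0.284227 + 0.330357 = 0.046130.
Q̄ = (S_0/π) × [bracket] = (637/π) × 0.046130 = 9.3535 W/m².
— Configuration B (ϕ=+42.0°):
cos h₀ = −tan(+42.0°) tan(-22.900°) = 0.3803, h₀ = 1.1806 rad.
Bracket: h₀ sin ϕ sin δ + cos ϕ cos δ sin h₀ = 1.1806×0.66913×-0.38912 + 0.74314×0.92119×0.92484 = -0.307395 + 0.633121 = 0.325726.
Q̄ = (S_0/π) × [bracket] = (637/π) × 0.325726 = 66.045 W/m².
Ratio Q̄_A / Q̄_B = 9.3535 / 66.045 = 0.1416.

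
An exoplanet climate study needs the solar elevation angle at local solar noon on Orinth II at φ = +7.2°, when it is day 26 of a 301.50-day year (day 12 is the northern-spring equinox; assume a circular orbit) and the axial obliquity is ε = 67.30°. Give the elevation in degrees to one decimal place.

81.8°

Solar longitude: λ_s = 360° × (26 − 12)/301.50 = 16.716°.
sin δ = sin 67.30° × sin 16.716° = 0.26535, so δ = +15.388°.
At local noon the hour angle is zero, so the zenith angle equals |φ − δ| = |+7.2° − (+15.388°)| = 8.188°.
Elevation = 90° − 8.188° = 81.8°.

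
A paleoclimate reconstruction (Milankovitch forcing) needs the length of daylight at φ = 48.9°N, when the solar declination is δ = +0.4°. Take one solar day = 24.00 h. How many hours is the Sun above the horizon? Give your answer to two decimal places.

12.06 h

cos H₀ = −tan φ · tan δ = −tan(+48.9°) × tan(+0.400°) = -0.0080, so H₀ = 1.5788 rad = 90.46°.
Daylight = 2H₀/(2π) × 24.00 h = (1.5788/π) × 24.00 = 12.06 h.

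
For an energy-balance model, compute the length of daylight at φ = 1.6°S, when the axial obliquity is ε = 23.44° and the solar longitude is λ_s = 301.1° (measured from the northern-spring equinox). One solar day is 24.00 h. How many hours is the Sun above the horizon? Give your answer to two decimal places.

12.08 h

Solar declination: sin δ = sin ε · sin λ_s = sin 23.44° × sin 301.1° = -0.34061, so δ = -19.914°.
cos H₀ = −tan φ · tan δ = −tan(-1.6°) × tan(-19.914°) = -0.0101, so H₀ = 1.5809 rad = 90.58°.
Daylight = 2H₀/(2π) × 24.00 h = (1.5809/π) × 24.00 = 12.08 h.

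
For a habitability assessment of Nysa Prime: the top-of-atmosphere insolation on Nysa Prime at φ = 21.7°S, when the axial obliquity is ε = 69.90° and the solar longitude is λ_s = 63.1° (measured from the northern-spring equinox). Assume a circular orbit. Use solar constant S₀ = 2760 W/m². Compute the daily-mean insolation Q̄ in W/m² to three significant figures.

Solar declination: sin δ = sin ε · sin λ_s = sin 69.90° × sin 63.1° = 0.83748, so δ = +56.875°.
cos H₀ = −tan(-21.7°) tan(+56.875°) = 0.6099, H₀ = 0.9149 rad.
Bracket: H₀ sin φ sin δ + cos φ cos δ sin H₀ = 0.9149×-0.36975×0.83748 + 0.92913×0.54647×0.79250 = -0.283306 + 0.402385 = 0.119079.
Q̄ = (S₀/π) × [bracket] = (2760/π) × 0.119079 = 104.6 W/m².

Q̄ ≈ 105 W/m²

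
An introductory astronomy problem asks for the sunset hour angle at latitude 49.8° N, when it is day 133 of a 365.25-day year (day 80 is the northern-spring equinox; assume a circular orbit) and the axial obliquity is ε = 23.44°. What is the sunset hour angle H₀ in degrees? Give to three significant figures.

Solar longitude: λ_s = 360° × (133 − 80)/365.25 = 52.238°.
sin δ = sin 23.44° × sin 52.238° = 0.31448, so δ = +18.329°.
cos H₀ = −tan φ · tan δ = −tan(+49.8°) × tan(+18.329°) = -0.3920, so H₀ = 1.9736 rad = 113.08°.

H₀ = 113°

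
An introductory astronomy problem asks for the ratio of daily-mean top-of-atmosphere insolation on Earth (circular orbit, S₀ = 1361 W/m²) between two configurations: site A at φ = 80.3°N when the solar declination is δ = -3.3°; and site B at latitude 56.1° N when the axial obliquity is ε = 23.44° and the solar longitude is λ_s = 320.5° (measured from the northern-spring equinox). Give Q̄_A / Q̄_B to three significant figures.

Q̄_A / Q̄_B ≈ 0.353

— Configuration A (φ=+80.3°):
cos H₀ = −tan(+80.3°) tan(-3.300°) = 0.3373, H₀ = 1.2267 rad.
Bracket: H₀ sin φ sin δ + cos φ cos δ sin H₀ = 1.2267×0.98570×-0.05756 + 0.16849×0.99834×0.94139 = -0.069599 + 0.158352 = 0.088753.
Q̄ = (S₀/π) × [bracket] = (1361/π) × 0.088753 = 38.450 W/m².
— Configuration B (φ=+56.1°):
Solar declination: sin δ = sin ε · sin λ_s = sin 23.44° × sin 320.5° = -0.25302, so δ = -14.657°.
cos H₀ = −tan(+56.1°) tan(-14.657°) = 0.3892, H₀ = 1.1710 rad.
Bracket: H₀ sin φ sin δ + cos φ cos δ sin H₀ = 1.1710×0.83001×-0.25302 + 0.55775×0.96746×0.92115 = -0.245921 + 0.497053 = 0.251132.
Q̄ = (S₀/π) × [bracket] = (1361/π) × 0.251132 = 108.80 W/m².
Ratio Q̄_A / Q̄_B = 38.450 / 108.80 = 0.3534.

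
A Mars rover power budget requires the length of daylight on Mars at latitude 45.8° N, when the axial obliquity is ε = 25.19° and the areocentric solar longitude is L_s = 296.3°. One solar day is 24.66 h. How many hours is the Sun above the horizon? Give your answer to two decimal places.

sin δ = sin 25.19° × sin 296.3° = -0.38156, so δ = -22.431°.
cos h₀ = −tan ϕ · tan δ = −tan(+45.8°) × tan(-22.431°) = 0.4245, so h₀ = 1.1324 rad = 64.88°.
Daylight = 2h₀/(2π) × 24.66 h = (1.1324/π) × 24.66 = 8.89 h.

8.89 h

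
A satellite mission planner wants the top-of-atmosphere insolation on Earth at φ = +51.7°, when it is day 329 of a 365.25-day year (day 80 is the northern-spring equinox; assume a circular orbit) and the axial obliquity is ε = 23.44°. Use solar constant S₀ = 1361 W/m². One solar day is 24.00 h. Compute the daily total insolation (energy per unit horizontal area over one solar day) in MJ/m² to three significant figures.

7.60 MJ/m²

Solar longitude: λ_s = 360° × (329 − 80)/365.25 = 245.421°.
sin δ = sin 23.44° × sin 245.421° = -0.36174, so δ = -21.207°.
cos H₀ = −tan(+51.7°) tan(-21.207°) = 0.4913, H₀ = 1.0572 rad.
Bracket: H₀ sin φ sin δ + cos φ cos δ sin H₀ = 1.0572×0.78478×-0.36174 + 0.61978×0.93228×0.87098 = -0.300125 + 0.503260 = 0.203135.
Q̄ = (S₀/π) × [bracket] = (1361/π) × 0.203135 = 88.002 W/m².
Daily total = Q̄ × 24.00 h × 3600 s/h = 88.002 × 24.00 × 3600 / 10⁶ = 7.603 MJ/m².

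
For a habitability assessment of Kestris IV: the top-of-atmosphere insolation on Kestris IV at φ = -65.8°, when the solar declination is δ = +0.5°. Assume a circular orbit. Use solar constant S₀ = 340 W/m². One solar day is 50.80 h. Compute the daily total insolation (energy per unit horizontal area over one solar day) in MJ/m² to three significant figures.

7.87 MJ/m²

cos H₀ = −tan(-65.8°) tan(+0.500°) = 0.0194, H₀ = 1.5514 rad.
Bracket: H₀ sin φ sin δ + cos φ cos δ sin H₀ = 1.5514×-0.91212×0.00873 + 0.40992×0.99996×0.99981 = -0.012353 + 0.409826 = 0.397473.
Q̄ = (S₀/π) × [bracket] = (340/π) × 0.397473 = 43.017 W/m².
Daily total = Q̄ × 50.80 h × 3600 s/h = 43.017 × 50.80 × 3600 / 10⁶ = 7.867 MJ/m².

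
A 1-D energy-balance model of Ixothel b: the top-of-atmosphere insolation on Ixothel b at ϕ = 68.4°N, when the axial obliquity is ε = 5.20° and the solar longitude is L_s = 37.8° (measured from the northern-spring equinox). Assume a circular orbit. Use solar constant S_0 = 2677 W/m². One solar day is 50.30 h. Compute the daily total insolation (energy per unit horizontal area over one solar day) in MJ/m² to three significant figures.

Solar declination: sin δ = sin ε · sin L_s = sin 5.20° × sin 37.8° = 0.05555, so δ = +3.184°.
cos h₀ = −tan(+68.4°) tan(+3.184°) = -0.1405, h₀ = 1.7118 rad.
Bracket: h₀ sin ϕ sin δ + cos ϕ cos δ sin h₀ = 1.7118×0.92978×0.05555 + 0.36812×0.99846×0.99008 = 0.088413 + 0.363907 = 0.452320.
Q̄ = (S_0/π) × [bracket] = (2677/π) × 0.452320 = 385.43 W/m².
Daily total = Q̄ × 50.30 h × 3600 s/h = 385.43 × 50.30 × 3600 / 10⁶ = 69.79 MJ/m².

69.8 MJ/m²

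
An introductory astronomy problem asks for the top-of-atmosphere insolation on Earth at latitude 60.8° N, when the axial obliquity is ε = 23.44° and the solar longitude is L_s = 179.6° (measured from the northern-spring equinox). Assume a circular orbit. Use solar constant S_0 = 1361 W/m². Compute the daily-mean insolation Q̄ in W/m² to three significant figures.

Q̄ ≈ 213 W/m²

Solar declination: sin δ = sin ε · sin L_s = sin 23.44° × sin 179.6° = 0.00278, so δ = +0.159°.
cos h₀ = −tan(+60.8°) tan(+0.159°) = -0.0050, h₀ = 1.5758 rad.
Bracket: h₀ sin ϕ sin δ + cos ϕ cos δ sin h₀ = 1.5758×0.87292×0.00278 + 0.48786×1.00000×0.99999 = 0.003824 + 0.487855 = 0.491679.
Q̄ = (S_0/π) × [bracket] = (1361/π) × 0.491679 = 213.0 W/m².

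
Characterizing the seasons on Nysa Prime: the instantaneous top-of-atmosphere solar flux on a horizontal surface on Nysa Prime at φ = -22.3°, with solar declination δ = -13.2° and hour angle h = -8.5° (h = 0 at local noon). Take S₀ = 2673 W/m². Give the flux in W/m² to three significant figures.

cos θ_z = sin φ sin δ + cos φ cos δ cos h = 0.086649 + 0.890871 = 0.977520.
Flux = S₀ · cos θ_z = 2673 × 0.977520 = 2613 W/m².

2.61e+03 W/m²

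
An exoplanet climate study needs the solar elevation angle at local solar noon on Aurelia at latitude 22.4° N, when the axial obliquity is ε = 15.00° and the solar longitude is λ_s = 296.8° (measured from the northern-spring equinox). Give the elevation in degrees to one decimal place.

Solar declination: sin δ = sin ε · sin λ_s = sin 15.00° × sin 296.8° = -0.23102, so δ = -13.357°.
At local noon the hour angle is zero, so the zenith angle equals |φ − δ| = |+22.4° − (-13.357°)| = 35.757°.
Elevation = 90° − 35.757° = 54.2°.

54.2°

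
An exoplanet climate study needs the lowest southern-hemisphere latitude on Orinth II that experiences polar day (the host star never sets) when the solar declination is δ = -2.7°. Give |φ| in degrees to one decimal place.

Polar day requires cos H₀ = −tan φ tan δ ≤ −1, i.e. tan φ tan δ ≥ 1.
The boundary is |tan φ| · |tan δ| = 1, so |φ| = 90° − |δ| = 90° − 2.7° = 87.3° in the southern hemisphere.

|φ| = 87.3°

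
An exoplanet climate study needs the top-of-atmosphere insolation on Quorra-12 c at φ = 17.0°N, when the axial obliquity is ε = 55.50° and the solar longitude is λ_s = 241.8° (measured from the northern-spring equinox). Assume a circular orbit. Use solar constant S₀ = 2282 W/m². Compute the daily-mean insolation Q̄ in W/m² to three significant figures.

Q̄ ≈ 260 W/m²

Solar declination: sin δ = sin ε · sin λ_s = sin 55.50° × sin 241.8° = -0.72631, so δ = -46.578°.
cos H₀ = −tan(+17.0°) tan(-46.578°) = 0.3230, H₀ = 1.2418 rad.
Bracket: H₀ sin φ sin δ + cos φ cos δ sin H₀ = 1.2418×0.29237×-0.72631 + 0.95630×0.68737×0.94638 = -0.263698 + 0.622086 = 0.358388.
Q̄ = (S₀/π) × [bracket] = (2282/π) × 0.358388 = 260.3 W/m².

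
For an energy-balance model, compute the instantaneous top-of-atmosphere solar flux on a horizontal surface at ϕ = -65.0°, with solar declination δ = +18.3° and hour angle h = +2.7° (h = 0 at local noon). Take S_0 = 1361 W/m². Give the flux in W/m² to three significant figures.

158 W/m²

cos θ_z = sin ϕ sin δ + cos ϕ cos δ cos h = -0.284574 + 0.400799 = 0.116225.
Flux = S_0 · cos θ_z = 1361 × 0.116225 = 158.2 W/m².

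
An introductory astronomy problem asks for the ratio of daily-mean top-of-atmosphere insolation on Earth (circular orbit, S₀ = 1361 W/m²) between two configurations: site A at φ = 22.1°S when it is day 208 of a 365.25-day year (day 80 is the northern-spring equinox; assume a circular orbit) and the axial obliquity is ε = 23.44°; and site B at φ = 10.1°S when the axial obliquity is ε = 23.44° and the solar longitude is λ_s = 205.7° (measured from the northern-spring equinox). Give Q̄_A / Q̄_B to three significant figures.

— Configuration A (φ=-22.1°):
Solar longitude: λ_s = 360° × (208 − 80)/365.25 = 126.160°.
sin δ = sin 23.44° × sin 126.160° = 0.32116, so δ = +18.733°.
cos H₀ = −tan(-22.1°) tan(+18.733°) = 0.1377, H₀ = 1.4327 rad.
Bracket: H₀ sin φ sin δ + cos φ cos δ sin H₀ = 1.4327×-0.37622×0.32116 + 0.92653×0.94702×0.99047 = -0.173109 + 0.869080 = 0.695971.
Q̄ = (S₀/π) × [bracket] = (1361/π) × 0.695971 = 301.51 W/m².
— Configuration B (φ=-10.1°):
Solar declination: sin δ = sin ε · sin λ_s = sin 23.44° × sin 205.7° = -0.17250, so δ = -9.933°.
cos H₀ = −tan(-10.1°) tan(-9.933°) = -0.0312, H₀ = 1.6020 rad.
Bracket: H₀ sin φ sin δ + cos φ cos δ sin H₀ = 1.6020×-0.17537×-0.17250 + 0.98450×0.98501×0.99951 = 0.048463 + 0.969267 = 1.017730.
Q̄ = (S₀/π) × [bracket] = (1361/π) × 1.017730 = 440.90 W/m².
Ratio Q̄_A / Q̄_B = 301.51 / 440.90 = 0.6839.

Q̄_A / Q̄_B ≈ 0.684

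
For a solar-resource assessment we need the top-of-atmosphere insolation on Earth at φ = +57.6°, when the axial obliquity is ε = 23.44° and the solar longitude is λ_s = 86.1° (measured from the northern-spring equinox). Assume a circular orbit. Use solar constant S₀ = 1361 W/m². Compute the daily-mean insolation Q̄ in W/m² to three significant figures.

Solar declination: sin δ = sin ε · sin λ_s = sin 23.44° × sin 86.1° = 0.39687, so δ = +23.382°.
cos H₀ = −tan(+57.6°) tan(+23.382°) = -0.6813, H₀ = 2.3204 rad.
Bracket: H₀ sin φ sin δ + cos φ cos δ sin H₀ = 2.3204×0.84433×0.39687 + 0.53583×0.91788×0.73199 = 0.777541 + 0.360013 = 1.137554.
Q̄ = (S₀/π) × [bracket] = (1361/π) × 1.137554 = 492.8 W/m².

Q̄ ≈ 493 W/m²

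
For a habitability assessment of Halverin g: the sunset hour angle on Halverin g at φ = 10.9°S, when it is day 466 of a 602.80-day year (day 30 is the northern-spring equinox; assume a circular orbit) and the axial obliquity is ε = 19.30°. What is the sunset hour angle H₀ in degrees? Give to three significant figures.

H₀ = 93.8°

Solar longitude: λ_s = 360° × (466 − 30)/602.80 = 260.385°.
sin δ = sin 19.30° × sin 260.385° = -0.32587, so δ = -19.018°.
cos H₀ = −tan φ · tan δ = −tan(-10.9°) × tan(-19.018°) = -0.0664, so H₀ = 1.6372 rad = 93.81°.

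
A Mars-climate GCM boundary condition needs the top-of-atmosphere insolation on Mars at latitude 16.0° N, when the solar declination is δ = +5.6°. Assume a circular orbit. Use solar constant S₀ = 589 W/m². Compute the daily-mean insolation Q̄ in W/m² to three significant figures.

cos H₀ = −tan(+16.0°) tan(+5.600°) = -0.0281, H₀ = 1.5989 rad.
Bracket: H₀ sin φ sin δ + cos φ cos δ sin H₀ = 1.5989×0.27564×0.09758 + 0.96126×0.99523×0.99960 = 0.043006 + 0.956292 = 0.999298.
Q̄ = (S₀/π) × [bracket] = (589/π) × 0.999298 = 187.4 W/m².

Q̄ ≈ 187 W/m²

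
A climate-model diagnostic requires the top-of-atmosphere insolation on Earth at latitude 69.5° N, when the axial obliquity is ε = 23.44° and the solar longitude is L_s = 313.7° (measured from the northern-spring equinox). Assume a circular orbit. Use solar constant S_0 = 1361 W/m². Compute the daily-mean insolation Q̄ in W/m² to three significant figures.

Q̄ ≈ 12.1 W/m²

Solar declination: sin δ = sin ε · sin L_s = sin 23.44° × sin 313.7° = -0.28759, so δ = -16.714°.
cos h₀ = −tan(+69.5°) tan(-16.714°) = 0.8031, h₀ = 0.6383 rad.
Bracket: h₀ sin ϕ sin δ + cos ϕ cos δ sin h₀ = 0.6383×0.93667×-0.28759 + 0.35021×0.95775×0.59582 = -0.171943 + 0.199846 = 0.027903.
Q̄ = (S_0/π) × [bracket] = (1361/π) × 0.027903 = 12.09 W/m².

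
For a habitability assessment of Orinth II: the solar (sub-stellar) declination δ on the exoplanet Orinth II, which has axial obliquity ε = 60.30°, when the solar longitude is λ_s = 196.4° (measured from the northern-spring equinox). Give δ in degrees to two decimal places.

δ = -14.20°

sin δ = sin ε · sin λ_s = sin 60.30° × sin 196.4° = -0.245251.
δ = arcsin(-0.245251) = -14.20°.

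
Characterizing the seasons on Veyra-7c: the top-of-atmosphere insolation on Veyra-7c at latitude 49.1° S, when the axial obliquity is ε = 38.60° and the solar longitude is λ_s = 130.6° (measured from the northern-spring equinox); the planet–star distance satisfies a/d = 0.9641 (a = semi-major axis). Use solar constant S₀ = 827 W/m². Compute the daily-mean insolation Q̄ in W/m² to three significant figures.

Q̄ ≈ 31.7 W/m²

Solar declination: sin δ = sin ε · sin λ_s = sin 38.60° × sin 130.6° = 0.47369, so δ = +28.274°.
cos H₀ = −tan(-49.1°) tan(+28.274°) = 0.6209, H₀ = 0.9009 rad.
Bracket: H₀ sin φ sin δ + cos φ cos δ sin H₀ = 0.9009×-0.75585×0.47369 + 0.65474×0.88069×0.78387 = -0.322557 + 0.451997 = 0.129440.
Inverse-square distance factor (a/d)² = 0.9641² = 0.929489.
Q̄ = (S₀/π) × 0.929489 × [bracket] = (827/π) × 0.929489 × 0.129440 = 31.67 W/m².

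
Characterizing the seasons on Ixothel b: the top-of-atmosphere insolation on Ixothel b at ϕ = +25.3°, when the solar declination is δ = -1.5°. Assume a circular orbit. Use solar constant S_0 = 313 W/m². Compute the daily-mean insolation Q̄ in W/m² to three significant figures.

cos h₀ = −tan(+25.3°) tan(-1.500°) = 0.0124, h₀ = 1.5584 rad.
Bracket: h₀ sin ϕ sin δ + cos ϕ cos δ sin h₀ = 1.5584×0.42736×-0.02618 + 0.90408×0.99966×0.99992 = -0.017436 + 0.903700 = 0.886264.
Q̄ = (S_0/π) × [bracket] = (313/π) × 0.886264 = 88.30 W/m².

Q̄ ≈ 88.3 W/m²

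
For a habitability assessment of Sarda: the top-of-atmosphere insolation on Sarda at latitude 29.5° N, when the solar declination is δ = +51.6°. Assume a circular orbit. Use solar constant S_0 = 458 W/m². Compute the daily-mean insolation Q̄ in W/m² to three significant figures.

Q̄ ≈ 188 W/m²

cos h₀ = −tan(+29.5°) tan(+51.600°) = -0.7138, h₀ = 2.3657 rad.
Bracket: h₀ sin ϕ sin δ + cos ϕ cos δ sin h₀ = 2.3657×0.49242×0.78369 + 0.87036×0.62115×0.70032 = 0.912935 + 0.378610 = 1.291545.
Q̄ = (S_0/π) × [bracket] = (458/π) × 1.291545 = 188.3 W/m².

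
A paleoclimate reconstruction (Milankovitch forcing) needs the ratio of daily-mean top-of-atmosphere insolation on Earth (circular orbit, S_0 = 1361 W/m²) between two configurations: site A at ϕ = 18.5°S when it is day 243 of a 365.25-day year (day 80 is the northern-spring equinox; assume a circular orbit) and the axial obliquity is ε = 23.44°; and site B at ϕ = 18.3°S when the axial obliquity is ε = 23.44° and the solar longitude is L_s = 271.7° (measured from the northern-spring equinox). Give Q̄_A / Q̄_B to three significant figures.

— Configuration A (ϕ=-18.5°):
Solar longitude: L_s = 360° × (243 − 80)/365.25 = 160.657°.
sin δ = sin 23.44° × sin 160.657° = 0.13176, so δ = +7.571°.
cos h₀ = −tan(-18.5°) tan(+7.571°) = 0.0445, h₀ = 1.5263 rad.
Bracket: h₀ sin ϕ sin δ + cos ϕ cos δ sin h₀ = 1.5263×-0.31730×0.13176 + 0.94832×0.99128×0.99901 = -0.063811 + 0.939120 = 0.875309.
Q̄ = (S_0/π) × [bracket] = (1361/π) × 0.875309 = 379.20 W/m².
— Configuration B (ϕ=-18.3°):
Solar declination: sin δ = sin ε · sin L_s = sin 23.44° × sin 271.7° = -0.39761, so δ = -23.429°.
cos h₀ = −tan(-18.3°) tan(-23.429°) = -0.1433, h₀ = 1.7146 rad.
Bracket: h₀ sin ϕ sin δ + cos ϕ cos δ sin h₀ = 1.7146×-0.31399×-0.39761 + 0.94943×0.91755×0.98968 = 0.214060 + 0.862159 = 1.076219.
Q̄ = (S_0/π) × [bracket] = (1361/π) × 1.076219 = 466.24 W/m².
Ratio Q̄_A / Q̄_B = 379.20 / 466.24 = 0.8133.

Q̄_A / Q̄_B ≈ 0.813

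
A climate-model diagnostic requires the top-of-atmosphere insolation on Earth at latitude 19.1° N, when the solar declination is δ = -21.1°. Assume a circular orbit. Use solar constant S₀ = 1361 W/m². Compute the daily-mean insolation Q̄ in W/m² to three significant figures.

Q̄ ≈ 305 W/m²

cos H₀ = −tan(+19.1°) tan(-21.100°) = 0.1336, H₀ = 1.4368 rad.
Bracket: H₀ sin φ sin δ + cos φ cos δ sin H₀ = 1.4368×0.32722×-0.36000 + 0.94495×0.93295×0.99103 = -0.169254 + 0.873683 = 0.704429.
Q̄ = (S₀/π) × [bracket] = (1361/π) × 0.704429 = 305.2 W/m².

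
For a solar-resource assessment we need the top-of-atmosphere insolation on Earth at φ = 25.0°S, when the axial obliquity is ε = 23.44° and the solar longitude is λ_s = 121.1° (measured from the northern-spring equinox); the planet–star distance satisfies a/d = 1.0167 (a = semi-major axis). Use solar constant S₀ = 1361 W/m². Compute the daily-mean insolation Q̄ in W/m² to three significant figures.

Q̄ ≈ 286 W/m²

Solar declination: sin δ = sin ε · sin λ_s = sin 23.44° × sin 121.1° = 0.34061, so δ = +19.914°.
cos H₀ = −tan(-25.0°) tan(+19.914°) = 0.1689, H₀ = 1.4011 rad.
Bracket: H₀ sin φ sin δ + cos φ cos δ sin H₀ = 1.4011×-0.42262×0.34061 + 0.90631×0.94020×0.98563 = -0.201686 + 0.839868 = 0.638182.
Inverse-square distance factor (a/d)² = 1.0167² = 1.033679.
Q̄ = (S₀/π) × 1.033679 × [bracket] = (1361/π) × 1.033679 × 0.638182 = 285.8 W/m².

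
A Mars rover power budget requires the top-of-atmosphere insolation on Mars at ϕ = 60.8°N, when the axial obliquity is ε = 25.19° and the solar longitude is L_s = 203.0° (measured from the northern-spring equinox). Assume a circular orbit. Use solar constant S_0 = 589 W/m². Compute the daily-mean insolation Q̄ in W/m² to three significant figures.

Solar declination: sin δ = sin ε · sin L_s = sin 25.19° × sin 203.0° = -0.16630, so δ = -9.573°.
cos h₀ = −tan(+60.8°) tan(-9.573°) = 0.3018, h₀ = 1.2643 rad.
Bracket: h₀ sin ϕ sin δ + cos ϕ cos δ sin h₀ = 1.2643×0.87292×-0.16630 + 0.48786×0.98607×0.95338 = -0.183534 + 0.458637 = 0.275103.
Q̄ = (S_0/π) × [bracket] = (589/π) × 0.275103 = 51.58 W/m².

Q̄ ≈ 51.6 W/m²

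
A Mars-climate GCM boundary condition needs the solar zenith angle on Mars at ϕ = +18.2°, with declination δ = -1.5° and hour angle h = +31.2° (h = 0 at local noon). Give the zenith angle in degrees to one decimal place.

θ_z = 36.5°

cos θ_z = sin ϕ sin δ + cos ϕ cos δ cos h = -0.008176 + 0.812294 = 0.804118.
θ_z = arccos(0.804118) = 36.5°.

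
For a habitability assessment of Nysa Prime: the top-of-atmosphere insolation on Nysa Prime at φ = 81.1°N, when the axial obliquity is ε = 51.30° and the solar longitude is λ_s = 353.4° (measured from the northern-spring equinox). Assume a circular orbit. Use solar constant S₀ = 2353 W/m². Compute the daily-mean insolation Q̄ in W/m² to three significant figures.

Q̄ ≈ 30.8 W/m²

Solar declination: sin δ = sin ε · sin λ_s = sin 51.30° × sin 353.4° = -0.08970, so δ = -5.146°.
cos H₀ = −tan(+81.1°) tan(-5.146°) = 0.5751, H₀ = 0.9580 rad.
Bracket: H₀ sin φ sin δ + cos φ cos δ sin H₀ = 0.9580×0.98796×-0.08970 + 0.15471×0.99597×0.81806 = -0.084898 + 0.126052 = 0.041154.
Q̄ = (S₀/π) × [bracket] = (2353/π) × 0.041154 = 30.82 W/m².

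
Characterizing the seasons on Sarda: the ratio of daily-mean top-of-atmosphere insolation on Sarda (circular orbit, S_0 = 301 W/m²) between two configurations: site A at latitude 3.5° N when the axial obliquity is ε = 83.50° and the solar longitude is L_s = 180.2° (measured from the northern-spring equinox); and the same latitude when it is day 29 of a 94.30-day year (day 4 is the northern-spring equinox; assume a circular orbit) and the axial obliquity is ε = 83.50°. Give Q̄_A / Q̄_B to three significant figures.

Q̄_A / Q̄_B ≈ 3.92

— Configuration A (ϕ=+3.5°):
Solar declination: sin δ = sin ε · sin L_s = sin 83.50° × sin 180.2° = -0.00347, so δ = -0.199°.
cos h₀ = −tan(+3.5°) tan(-0.199°) = 0.0002, h₀ = 1.5706 rad.
Bracket: h₀ sin ϕ sin δ + cos ϕ cos δ sin h₀ = 1.5706×0.06105×-0.00347 + 0.99813×0.99999×1.00000 = -0.000333 + 0.998120 = 0.997787.
Q̄ = (S_0/π) × [bracket] = (301/π) × 0.997787 = 95.599 W/m².
— Configuration B (ϕ=+3.5°):
Solar longitude: L_s = 360° × (29 − 4)/94.30 = 95.440°.
sin δ = sin 83.50° × sin 95.440° = 0.98910, so δ = +81.531°.
cos h₀ = −tan(+3.5°) tan(+81.531°) = -0.4108, h₀ = 1.9941 rad.
Bracket: h₀ sin ϕ sin δ + cos ϕ cos δ sin h₀ = 1.9941×0.06105×0.98910 + 0.99813×0.14727×0.91173 = 0.120413 + 0.134019 = 0.254432.
Q̄ = (S_0/π) × [bracket] = (301/π) × 0.254432 = 24.377 W/m².
Ratio Q̄_A / Q̄_B = 95.599 / 24.377 = 3.922.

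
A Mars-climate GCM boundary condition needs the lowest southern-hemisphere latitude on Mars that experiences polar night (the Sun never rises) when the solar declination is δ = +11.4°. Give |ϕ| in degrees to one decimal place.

Polar night requires cos h₀ = −tan ϕ tan δ ≥ 1, i.e. tan ϕ tan δ ≤ −1.
The boundary is |tan ϕ| · |tan δ| = 1, so |ϕ| = 90° − |δ| = 90° − 11.4° = 78.6° in the southern hemisphere.

|ϕ| = 78.6°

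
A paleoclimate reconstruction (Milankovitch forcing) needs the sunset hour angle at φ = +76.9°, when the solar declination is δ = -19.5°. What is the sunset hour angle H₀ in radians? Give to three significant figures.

H₀ = 0.00 rad

cos H₀ = −tan φ · tan δ = 1.5217 ≥ 1, so the Sun never rises (polar night) and H₀ = 0.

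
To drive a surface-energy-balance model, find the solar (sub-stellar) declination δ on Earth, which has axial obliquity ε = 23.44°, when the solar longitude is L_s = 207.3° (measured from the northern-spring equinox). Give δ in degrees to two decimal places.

sin δ = sin ε · sin L_s = sin 23.44° × sin 207.3° = -0.182446.
δ = arcsin(-0.182446) = -10.51°.

δ = -10.51°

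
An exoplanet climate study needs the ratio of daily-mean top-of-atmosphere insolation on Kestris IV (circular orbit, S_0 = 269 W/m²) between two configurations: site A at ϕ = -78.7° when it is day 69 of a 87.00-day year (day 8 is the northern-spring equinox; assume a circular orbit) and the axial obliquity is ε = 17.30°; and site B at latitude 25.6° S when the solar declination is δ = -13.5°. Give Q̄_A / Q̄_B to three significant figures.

— Configuration A (ϕ=-78.7°):
Solar longitude: L_s = 360° × (69 − 8)/87.00 = 252.414°.
sin δ = sin 17.30° × sin 252.414° = -0.28348, so δ = -16.468°.
cos h₀ = −tan(-78.7°) tan(-16.468°) = -1.4793 ≤ −1 ⇒ polar day, h₀ = π.
Bracket: h₀ sin ϕ sin δ + cos ϕ cos δ sin h₀ = 3.1416×-0.98061×-0.28348 + 0.19595×0.95898×0.00000 = 0.873312 + 0.000000 = 0.873312.
Q̄ = (S_0/π) × [bracket] = (269/π) × 0.873312 = 74.778 W/m².
— Configuration B (ϕ=-25.6°):
cos h₀ = −tan(-25.6°) tan(-13.500°) = -0.1150, h₀ = 1.6861 rad.
Bracket: h₀ sin ϕ sin δ + cos ϕ cos δ sin h₀ = 1.6861×-0.43209×-0.23345 + 0.90183×0.97237×0.99336 = 0.170079 + 0.871090 = 1.041169.
Q̄ = (S_0/π) × [bracket] = (269/π) × 1.041169 = 89.150 W/m².
Ratio Q̄_A / Q̄_B = 74.778 / 89.150 = 0.8388.

Q̄_A / Q̄_B ≈ 0.839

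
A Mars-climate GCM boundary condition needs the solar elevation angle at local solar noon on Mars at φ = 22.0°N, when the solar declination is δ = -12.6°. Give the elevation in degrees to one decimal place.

At local noon the hour angle is zero, so the zenith angle equals |φ − δ| = |+22.0° − (-12.600°)| = 34.600°.
Elevation = 90° − 34.600° = 55.4°.

55.4°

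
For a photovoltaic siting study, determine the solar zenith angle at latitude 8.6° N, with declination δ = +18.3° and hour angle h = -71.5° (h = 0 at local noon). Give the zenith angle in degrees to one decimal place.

θ_z = 69.8°

cos θ_z = sin φ sin δ + cos φ cos δ cos h = 0.046953 + 0.297870 = 0.344823.
θ_z = arccos(0.344823) = 69.8°.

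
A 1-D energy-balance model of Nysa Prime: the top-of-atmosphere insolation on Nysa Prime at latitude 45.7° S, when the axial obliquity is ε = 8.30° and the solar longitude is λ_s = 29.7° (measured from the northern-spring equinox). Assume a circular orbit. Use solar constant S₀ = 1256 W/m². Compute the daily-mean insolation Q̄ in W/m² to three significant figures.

Solar declination: sin δ = sin ε · sin λ_s = sin 8.30° × sin 29.7° = 0.07152, so δ = +4.101°.
cos H₀ = −tan(-45.7°) tan(+4.101°) = 0.0735, H₀ = 1.4972 rad.
Bracket: H₀ sin φ sin δ + cos φ cos δ sin H₀ = 1.4972×-0.71569×0.07152 + 0.69842×0.99744×0.99730 = -0.076636 + 0.694751 = 0.618115.
Q̄ = (S₀/π) × [bracket] = (1256/π) × 0.618115 = 247.1 W/m².

Q̄ ≈ 247 W/m²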